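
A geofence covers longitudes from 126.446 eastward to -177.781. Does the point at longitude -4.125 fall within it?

No

Band width going east from +126.446° to -177.781°: ((-177.781 − 126.446) mod 360) = 55.773°.
Offset of -4.125° east of the west edge: ((-4.125 − 126.446) mod 360) = 229.429°.
229.429° > 55.773° ⇒ outside.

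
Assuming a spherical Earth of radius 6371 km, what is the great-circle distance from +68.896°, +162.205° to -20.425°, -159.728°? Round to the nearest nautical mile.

Δλ = -159.728 − 162.205 = -321.933°; wrapped into (−180°, 180°]: 38.067°.
Δφ = -20.425 − 68.896 = -89.321°.
a = sin²(Δφ/2) + cos φ₁ · cos φ₂ · sin²(Δλ/2) = 0.529962.
c = 2·atan2(√a, √(1−a)) = 1.63076 rad → d = 6371·c ≈ 10389.54 km ≈ 5609.90 nmi.

5610 nmi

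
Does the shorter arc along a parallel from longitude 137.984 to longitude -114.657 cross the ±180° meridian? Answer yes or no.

Yes

Naïve |-114.657 − 137.984| = 252.641° > 180°, so the shorter arc goes the other way round — across 180°.
Signed shortest Δλ = ((-114.657 − 137.984 + 180) mod 360) − 180 = 107.359°.
Going east by 107.359° from +137.984° passes through 180° before reaching -114.657°.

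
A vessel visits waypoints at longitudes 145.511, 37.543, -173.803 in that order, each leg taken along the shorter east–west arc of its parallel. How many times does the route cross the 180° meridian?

1

Leg 1: +145.511° → +37.543°, shortest Δλ = -107.968° (west) — does not cross 180°.
Leg 2: +37.543° → -173.803°, shortest Δλ = 148.654° (east) — crosses 180°.
Total crossings: 1.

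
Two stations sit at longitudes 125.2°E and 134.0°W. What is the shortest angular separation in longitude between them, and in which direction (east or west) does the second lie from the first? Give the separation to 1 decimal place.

Raw difference: -134.0 − 125.2 = -259.2°.
Normalise into (−180°, 180°]: -259.2° + 360° = 100.8°.
Positive ⇒ the second point lies to the east; separation 100.8°.

100.8° east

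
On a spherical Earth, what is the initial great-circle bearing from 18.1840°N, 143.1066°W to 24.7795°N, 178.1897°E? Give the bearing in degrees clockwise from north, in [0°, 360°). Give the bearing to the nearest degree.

287°

Δλ = 178.1897 − -143.1066 = 321.2963°; wrapped into (−180°, 180°]: -38.7037°.
θ = atan2( sin Δλ · cos φ₂ , cos φ₁ · sin φ₂ − sin φ₁ · cos φ₂ · cos Δλ )
  = atan2(-0.56772, 0.17708) = -72.676° → normalised to [0°, 360°): 287.324°.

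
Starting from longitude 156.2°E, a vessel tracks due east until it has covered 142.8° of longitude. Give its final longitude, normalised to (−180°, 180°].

61.0°W

Start at +156.2°; shift +142.8° → +299.0°.
+299.0° lies outside (−180°, 180°]; subtract 360° → -61.0°.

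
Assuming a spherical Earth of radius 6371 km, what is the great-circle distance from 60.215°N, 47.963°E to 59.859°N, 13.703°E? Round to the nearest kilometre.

Δλ = 13.703 − 47.963 = -34.260°.
Δφ = 59.859 − 60.215 = -0.356°.
a = sin²(Δφ/2) + cos φ₁ · cos φ₂ · sin²(Δλ/2) = 0.021649.
c = 2·atan2(√a, √(1−a)) = 0.29534 rad → d = 6371·c ≈ 1881.63 km.

1882 km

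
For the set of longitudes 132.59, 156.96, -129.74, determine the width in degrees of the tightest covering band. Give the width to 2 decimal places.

Sort the longitudes: -129.74°, +132.59°, +156.96°.
Eastward gaps between consecutive values (wrapping around): 262.33°, 24.37°, 73.30°.
Largest gap = 262.33° ⇒ minimal covering band is its complement: 360° − 262.33° = 97.67°.
Band runs from +132.59° eastward to -129.74°, crossing the antimeridian.

97.67°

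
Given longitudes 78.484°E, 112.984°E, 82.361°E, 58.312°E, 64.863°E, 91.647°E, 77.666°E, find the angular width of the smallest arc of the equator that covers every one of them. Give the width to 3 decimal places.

54.672°

Sort the longitudes: +58.312°, +64.863°, +77.666°, +78.484°, +82.361°, +91.647°, +112.984°.
Eastward gaps between consecutive values (wrapping around): 6.551°, 12.803°, 0.818°, 3.877°, 9.286°, 21.337°, 305.328°.
Largest gap = 305.328° ⇒ minimal covering band is its complement: 360° − 305.328° = 54.672°.
Band runs from +58.312° eastward to +112.984°.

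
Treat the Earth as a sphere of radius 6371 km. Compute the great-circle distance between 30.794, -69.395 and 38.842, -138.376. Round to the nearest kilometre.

6213 km

Δλ = -138.376 − -69.395 = -68.981°.
Δφ = 38.842 − 30.794 = 8.048°.
a = sin²(Δφ/2) + cos φ₁ · cos φ₂ · sin²(Δλ/2) = 0.219468.
c = 2·atan2(√a, √(1−a)) = 0.97513 rad → d = 6371·c ≈ 6212.53 km.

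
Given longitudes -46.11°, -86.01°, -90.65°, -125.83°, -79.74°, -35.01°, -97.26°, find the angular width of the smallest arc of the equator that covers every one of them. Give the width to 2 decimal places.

Sort the longitudes: -125.83°, -97.26°, -90.65°, -86.01°, -79.74°, -46.11°, -35.01°.
Eastward gaps between consecutive values (wrapping around): 28.57°, 6.61°, 4.64°, 6.27°, 33.63°, 11.10°, 269.18°.
Largest gap = 269.18° ⇒ minimal covering band is its complement: 360° − 269.18° = 90.82°.
Band runs from -125.83° eastward to -35.01°.

90.82°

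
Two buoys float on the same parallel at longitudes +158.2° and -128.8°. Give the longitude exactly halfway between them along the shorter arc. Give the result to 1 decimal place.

-165.3°

Signed shortest Δλ from +158.2° to -128.8° is +73.0°.
Midpoint longitude = +158.2° + (+73.0°)/2 = +158.2° + 36.5° = +194.7°.
Normalise into (−180°, 180°]: -165.3°.
(The naïve average (+158.2 + -128.8)/2 = 14.7° is on the wrong side of the globe.)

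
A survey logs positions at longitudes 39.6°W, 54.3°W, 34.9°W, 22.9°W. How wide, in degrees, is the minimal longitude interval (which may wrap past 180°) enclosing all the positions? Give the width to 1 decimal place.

Sort the longitudes: -54.3°, -39.6°, -34.9°, -22.9°.
Eastward gaps between consecutive values (wrapping around): 14.7°, 4.7°, 12.0°, 328.6°.
Largest gap = 328.6° ⇒ minimal covering band is its complement: 360° − 328.6° = 31.4°.
Band runs from -54.3° eastward to -22.9°.

31.4°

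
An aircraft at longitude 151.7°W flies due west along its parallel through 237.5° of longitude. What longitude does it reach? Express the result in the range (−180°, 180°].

29.2°W

Start at -151.7°; shift −237.5° → -389.2°.
-389.2° lies outside (−180°, 180°]; add 360° → -29.2°.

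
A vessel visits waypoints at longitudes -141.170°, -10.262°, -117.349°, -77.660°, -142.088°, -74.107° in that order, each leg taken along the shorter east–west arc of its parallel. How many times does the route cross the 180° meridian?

Leg 1: -141.170° → -10.262°, shortest Δλ = 130.908° (east) — does not cross 180°.
Leg 2: -10.262° → -117.349°, shortest Δλ = -107.087° (west) — does not cross 180°.
Leg 3: -117.349° → -77.660°, shortest Δλ = 39.689° (east) — does not cross 180°.
Leg 4: -77.660° → -142.088°, shortest Δλ = -64.428° (west) — does not cross 180°.
Leg 5: -142.088° → -74.107°, shortest Δλ = 67.981° (east) — does not cross 180°.
Total crossings: 0.

0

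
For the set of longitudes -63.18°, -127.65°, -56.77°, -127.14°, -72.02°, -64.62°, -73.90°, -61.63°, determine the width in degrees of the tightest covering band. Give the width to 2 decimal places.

Sort the longitudes: -127.65°, -127.14°, -73.90°, -72.02°, -64.62°, -63.18°, -61.63°, -56.77°.
Eastward gaps between consecutive values (wrapping around): 0.51°, 53.24°, 1.88°, 7.40°, 1.44°, 1.55°, 4.86°, 289.12°.
Largest gap = 289.12° ⇒ minimal covering band is its complement: 360° − 289.12° = 70.88°.
Band runs from -127.65° eastward to -56.77°.

70.88°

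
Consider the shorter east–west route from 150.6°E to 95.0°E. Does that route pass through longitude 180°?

No

Signed shortest Δλ = ((95.0 − 150.6 + 180) mod 360) − 180 = -55.6°.
Going west by 55.6° from +150.6° reaches +95.0° without touching 180°.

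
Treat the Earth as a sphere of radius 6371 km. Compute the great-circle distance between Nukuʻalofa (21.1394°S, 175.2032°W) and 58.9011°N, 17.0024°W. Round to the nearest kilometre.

15470 km

Δλ = -17.0024 − -175.2032 = 158.2008°.
Δφ = 58.9011 − -21.1394 = 80.0405°.
a = sin²(Δφ/2) + cos φ₁ · cos φ₂ · sin²(Δλ/2) = 0.878057.
c = 2·atan2(√a, √(1−a)) = 2.42815 rad → d = 6371·c ≈ 15469.75 km.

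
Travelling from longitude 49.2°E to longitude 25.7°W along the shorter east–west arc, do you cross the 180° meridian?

No

Signed shortest Δλ = ((-25.7 − 49.2 + 180) mod 360) − 180 = -74.9°.
Going west by 74.9° from +49.2° reaches -25.7° without touching 180°.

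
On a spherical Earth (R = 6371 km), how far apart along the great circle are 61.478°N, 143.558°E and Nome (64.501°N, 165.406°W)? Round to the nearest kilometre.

Δλ = -165.406 − 143.558 = -308.964°; wrapped into (−180°, 180°]: 51.036°.
Δφ = 64.501 − 61.478 = 3.023°.
a = sin²(Δφ/2) + cos φ₁ · cos φ₂ · sin²(Δλ/2) = 0.038844.
c = 2·atan2(√a, √(1−a)) = 0.39678 rad → d = 6371·c ≈ 2527.87 km.

2528 km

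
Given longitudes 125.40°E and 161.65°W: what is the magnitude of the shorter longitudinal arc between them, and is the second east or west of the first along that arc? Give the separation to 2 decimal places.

72.95° east

Raw difference: -161.65 − 125.40 = -287.05°.
Normalise into (−180°, 180°]: -287.05° + 360° = 72.95°.
Positive ⇒ the second point lies to the east; separation 72.95°.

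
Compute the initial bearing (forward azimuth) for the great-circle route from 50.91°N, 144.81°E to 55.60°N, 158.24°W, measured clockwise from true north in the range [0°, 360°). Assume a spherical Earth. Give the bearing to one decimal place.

59.3°

Δλ = -158.24 − 144.81 = -303.05°; wrapped into (−180°, 180°]: 56.95°.
θ = atan2( sin Δλ · cos φ₂ , cos φ₁ · sin φ₂ − sin φ₁ · cos φ₂ · cos Δλ )
  = atan2(0.47355, 0.28112) = 59.305° → normalised to [0°, 360°): 59.305°.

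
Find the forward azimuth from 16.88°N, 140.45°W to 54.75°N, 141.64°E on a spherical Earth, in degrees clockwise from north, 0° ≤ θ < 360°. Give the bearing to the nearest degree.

Δλ = 141.64 − -140.45 = 282.09°; wrapped into (−180°, 180°]: -77.91°.
θ = atan2( sin Δλ · cos φ₂ , cos φ₁ · sin φ₂ − sin φ₁ · cos φ₂ · cos Δλ )
  = atan2(-0.56434, 0.74636) = -37.094° → normalised to [0°, 360°): 322.906°.

323°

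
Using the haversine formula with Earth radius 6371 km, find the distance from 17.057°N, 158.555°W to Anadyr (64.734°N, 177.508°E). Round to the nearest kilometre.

Δλ = 177.508 − -158.555 = 336.063°; wrapped into (−180°, 180°]: -23.937°.
Δφ = 64.734 − 17.057 = 47.677°.
a = sin²(Δφ/2) + cos φ₁ · cos φ₂ · sin²(Δλ/2) = 0.180893.
c = 2·atan2(√a, √(1−a)) = 0.87862 rad → d = 6371·c ≈ 5597.69 km.

5598 km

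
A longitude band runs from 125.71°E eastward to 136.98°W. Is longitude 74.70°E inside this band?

Band width going east from +125.71° to -136.98°: ((-136.98 − 125.71) mod 360) = 97.31°.
Offset of +74.70° east of the west edge: ((74.70 − 125.71) mod 360) = 308.99°.
308.99° > 97.31° ⇒ outside.

No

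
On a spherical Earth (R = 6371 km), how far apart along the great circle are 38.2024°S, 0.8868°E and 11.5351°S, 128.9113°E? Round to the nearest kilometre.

Δλ = 128.9113 − 0.8868 = 128.0245°.
Δφ = -11.5351 − -38.2024 = 26.6673°.
a = sin²(Δφ/2) + cos φ₁ · cos φ₂ · sin²(Δλ/2) = 0.675312.
c = 2·atan2(√a, √(1−a)) = 1.92903 rad → d = 6371·c ≈ 12289.88 km.

12290 km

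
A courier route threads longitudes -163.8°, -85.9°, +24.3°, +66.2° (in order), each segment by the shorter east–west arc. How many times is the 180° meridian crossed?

0

Leg 1: -163.8° → -85.9°, shortest Δλ = 77.9° (east) — does not cross 180°.
Leg 2: -85.9° → +24.3°, shortest Δλ = 110.2° (east) — does not cross 180°.
Leg 3: +24.3° → +66.2°, shortest Δλ = 41.9° (east) — does not cross 180°.
Total crossings: 0.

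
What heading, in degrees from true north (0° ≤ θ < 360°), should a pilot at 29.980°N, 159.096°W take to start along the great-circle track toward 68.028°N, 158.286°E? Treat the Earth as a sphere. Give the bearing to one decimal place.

339.2°

Δλ = 158.286 − -159.096 = 317.382°; wrapped into (−180°, 180°]: -42.618°.
θ = atan2( sin Δλ · cos φ₂ , cos φ₁ · sin φ₂ − sin φ₁ · cos φ₂ · cos Δλ )
  = atan2(-0.25334, 0.66570) = -20.835° → normalised to [0°, 360°): 339.165°.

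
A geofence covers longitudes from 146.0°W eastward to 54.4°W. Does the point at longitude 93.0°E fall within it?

No

Band width going east from -146.0° to -54.4°: ((-54.4 − -146.0) mod 360) = 91.6°.
Offset of +93.0° east of the west edge: ((93.0 − -146.0) mod 360) = 239.0°.
239.0° > 91.6° ⇒ outside.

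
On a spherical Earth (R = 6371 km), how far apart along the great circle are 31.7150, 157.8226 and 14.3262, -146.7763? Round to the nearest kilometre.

5923 km

Δλ = -146.7763 − 157.8226 = -304.5989°; wrapped into (−180°, 180°]: 55.4011°.
Δφ = 14.3262 − 31.7150 = -17.3888°.
a = sin²(Δφ/2) + cos φ₁ · cos φ₂ · sin²(Δλ/2) = 0.200953.
c = 2·atan2(√a, √(1−a)) = 0.92968 rad → d = 6371·c ≈ 5922.96 km.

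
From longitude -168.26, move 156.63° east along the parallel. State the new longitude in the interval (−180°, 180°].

-11.63°

Start at -168.26°; shift +156.63° → -11.63°.
-11.63° already lies in (−180°, 180°].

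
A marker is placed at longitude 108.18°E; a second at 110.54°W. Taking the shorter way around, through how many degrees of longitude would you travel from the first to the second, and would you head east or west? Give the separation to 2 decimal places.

141.28° east

Raw difference: -110.54 − 108.18 = -218.72°.
Normalise into (−180°, 180°]: -218.72° + 360° = 141.28°.
Positive ⇒ the second point lies to the east; separation 141.28°.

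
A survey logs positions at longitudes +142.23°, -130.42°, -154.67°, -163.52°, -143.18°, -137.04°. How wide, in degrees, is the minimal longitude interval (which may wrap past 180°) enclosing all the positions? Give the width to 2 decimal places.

87.35°

Sort the longitudes: -163.52°, -154.67°, -143.18°, -137.04°, -130.42°, +142.23°.
Eastward gaps between consecutive values (wrapping around): 8.85°, 11.49°, 6.14°, 6.62°, 272.65°, 54.25°.
Largest gap = 272.65° ⇒ minimal covering band is its complement: 360° − 272.65° = 87.35°.
Band runs from +142.23° eastward to -130.42°, crossing the antimeridian.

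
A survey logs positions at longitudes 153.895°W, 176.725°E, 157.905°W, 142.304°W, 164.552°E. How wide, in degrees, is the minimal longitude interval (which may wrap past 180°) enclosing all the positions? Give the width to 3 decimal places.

53.144°

Sort the longitudes: -157.905°, -153.895°, -142.304°, +164.552°, +176.725°.
Eastward gaps between consecutive values (wrapping around): 4.010°, 11.591°, 306.856°, 12.173°, 25.370°.
Largest gap = 306.856° ⇒ minimal covering band is its complement: 360° − 306.856° = 53.144°.
Band runs from +164.552° eastward to -142.304°, crossing the antimeridian.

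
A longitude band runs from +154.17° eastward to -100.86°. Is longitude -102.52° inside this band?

Yes

Band width going east from +154.17° to -100.86°: ((-100.86 − 154.17) mod 360) = 104.97°.
Offset of -102.52° east of the west edge: ((-102.52 − 154.17) mod 360) = 103.31°.
103.31° ≤ 104.97° ⇒ inside.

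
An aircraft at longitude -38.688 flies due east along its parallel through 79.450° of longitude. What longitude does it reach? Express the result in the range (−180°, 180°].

Start at -38.688°; shift +79.450° → +40.762°.
+40.762° already lies in (−180°, 180°].

+40.762°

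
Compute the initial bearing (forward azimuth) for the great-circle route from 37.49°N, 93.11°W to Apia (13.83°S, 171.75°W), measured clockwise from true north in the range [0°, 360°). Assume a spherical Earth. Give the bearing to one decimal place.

Δλ = -171.75 − -93.11 = -78.64°.
θ = atan2( sin Δλ · cos φ₂ , cos φ₁ · sin φ₂ − sin φ₁ · cos φ₂ · cos Δλ )
  = atan2(-0.95199, -0.30608) = -107.823° → normalised to [0°, 360°): 252.177°.

252.2°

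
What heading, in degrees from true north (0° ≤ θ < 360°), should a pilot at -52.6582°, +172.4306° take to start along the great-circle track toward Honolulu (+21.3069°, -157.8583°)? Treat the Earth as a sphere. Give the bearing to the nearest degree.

28°

Δλ = -157.8583 − 172.4306 = -330.2889°; wrapped into (−180°, 180°]: 29.7111°.
θ = atan2( sin Δλ · cos φ₂ , cos φ₁ · sin φ₂ − sin φ₁ · cos φ₂ · cos Δλ )
  = atan2(0.46175, 0.86372) = 28.129° → normalised to [0°, 360°): 28.129°.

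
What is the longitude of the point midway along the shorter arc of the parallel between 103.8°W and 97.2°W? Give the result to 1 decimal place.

100.5°W

Signed shortest Δλ from -103.8° to -97.2° is +6.6°.
Midpoint longitude = -103.8° + (+6.6°)/2 = -103.8° + 3.3° = -100.5°.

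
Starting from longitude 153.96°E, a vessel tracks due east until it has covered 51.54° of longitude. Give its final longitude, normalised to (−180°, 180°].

154.50°W

Start at +153.96°; shift +51.54° → +205.50°.
+205.50° lies outside (−180°, 180°]; subtract 360° → -154.50°.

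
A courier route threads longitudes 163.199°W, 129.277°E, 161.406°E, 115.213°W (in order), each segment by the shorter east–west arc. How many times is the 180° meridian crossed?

2

Leg 1: -163.199° → +129.277°, shortest Δλ = -67.524° (west) — crosses 180°.
Leg 2: +129.277° → +161.406°, shortest Δλ = 32.129° (east) — does not cross 180°.
Leg 3: +161.406° → -115.213°, shortest Δλ = 83.381° (east) — crosses 180°.
Total crossings: 2.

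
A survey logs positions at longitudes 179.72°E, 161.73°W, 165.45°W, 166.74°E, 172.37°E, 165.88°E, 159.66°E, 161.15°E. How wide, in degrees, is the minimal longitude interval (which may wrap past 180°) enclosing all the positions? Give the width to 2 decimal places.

38.61°

Sort the longitudes: -165.45°, -161.73°, +159.66°, +161.15°, +165.88°, +166.74°, +172.37°, +179.72°.
Eastward gaps between consecutive values (wrapping around): 3.72°, 321.39°, 1.49°, 4.73°, 0.86°, 5.63°, 7.35°, 14.83°.
Largest gap = 321.39° ⇒ minimal covering band is its complement: 360° − 321.39° = 38.61°.
Band runs from +159.66° eastward to -161.73°, crossing the antimeridian.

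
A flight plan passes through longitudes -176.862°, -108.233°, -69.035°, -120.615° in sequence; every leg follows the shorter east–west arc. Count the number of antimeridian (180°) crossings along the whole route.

0

Leg 1: -176.862° → -108.233°, shortest Δλ = 68.629° (east) — does not cross 180°.
Leg 2: -108.233° → -69.035°, shortest Δλ = 39.198° (east) — does not cross 180°.
Leg 3: -69.035° → -120.615°, shortest Δλ = -51.58° (west) — does not cross 180°.
Total crossings: 0.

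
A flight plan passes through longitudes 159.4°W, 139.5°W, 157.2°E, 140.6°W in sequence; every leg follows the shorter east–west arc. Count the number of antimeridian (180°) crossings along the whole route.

Leg 1: -159.4° → -139.5°, shortest Δλ = 19.9° (east) — does not cross 180°.
Leg 2: -139.5° → +157.2°, shortest Δλ = -63.3° (west) — crosses 180°.
Leg 3: +157.2° → -140.6°, shortest Δλ = 62.2° (east) — crosses 180°.
Total crossings: 2.

2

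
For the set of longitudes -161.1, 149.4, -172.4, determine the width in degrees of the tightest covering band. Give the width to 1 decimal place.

Sort the longitudes: -172.4°, -161.1°, +149.4°.
Eastward gaps between consecutive values (wrapping around): 11.3°, 310.5°, 38.2°.
Largest gap = 310.5° ⇒ minimal covering band is its complement: 360° − 310.5° = 49.5°.
Band runs from +149.4° eastward to -161.1°, crossing the antimeridian.

49.5°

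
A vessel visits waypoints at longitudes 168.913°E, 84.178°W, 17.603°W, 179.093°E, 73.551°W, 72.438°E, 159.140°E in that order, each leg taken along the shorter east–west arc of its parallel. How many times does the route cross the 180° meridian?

Leg 1: +168.913° → -84.178°, shortest Δλ = 106.909° (east) — crosses 180°.
Leg 2: -84.178° → -17.603°, shortest Δλ = 66.575° (east) — does not cross 180°.
Leg 3: -17.603° → +179.093°, shortest Δλ = -163.304° (west) — crosses 180°.
Leg 4: +179.093° → -73.551°, shortest Δλ = 107.356° (east) — crosses 180°.
Leg 5: -73.551° → +72.438°, shortest Δλ = 145.989° (east) — does not cross 180°.
Leg 6: +72.438° → +159.140°, shortest Δλ = 86.702° (east) — does not cross 180°.
Total crossings: 3.

3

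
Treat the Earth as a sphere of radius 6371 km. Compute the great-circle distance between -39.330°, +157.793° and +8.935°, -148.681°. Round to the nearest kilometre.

Δλ = -148.681 − 157.793 = -306.474°; wrapped into (−180°, 180°]: 53.526°.
Δφ = 8.935 − -39.330 = 48.265°.
a = sin²(Δφ/2) + cos φ₁ · cos φ₂ · sin²(Δλ/2) = 0.322099.
c = 2·atan2(√a, √(1−a)) = 1.20702 rad → d = 6371·c ≈ 7689.95 km.

7690 km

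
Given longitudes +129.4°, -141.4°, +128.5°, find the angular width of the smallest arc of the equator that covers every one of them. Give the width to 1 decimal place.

90.1°

Sort the longitudes: -141.4°, +128.5°, +129.4°.
Eastward gaps between consecutive values (wrapping around): 269.9°, 0.9°, 89.2°.
Largest gap = 269.9° ⇒ minimal covering band is its complement: 360° − 269.9° = 90.1°.
Band runs from +128.5° eastward to -141.4°, crossing the antimeridian.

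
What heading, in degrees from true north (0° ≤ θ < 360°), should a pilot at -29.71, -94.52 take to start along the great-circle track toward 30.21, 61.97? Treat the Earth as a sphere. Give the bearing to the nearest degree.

Δλ = 61.97 − -94.52 = 156.49°.
θ = atan2( sin Δλ · cos φ₂ , cos φ₁ · sin φ₂ − sin φ₁ · cos φ₂ · cos Δλ )
  = atan2(0.34473, 0.04428) = 82.681° → normalised to [0°, 360°): 82.681°.

83°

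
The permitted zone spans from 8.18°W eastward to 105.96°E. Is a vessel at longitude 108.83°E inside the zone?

No

Band width going east from -8.18° to +105.96°: ((105.96 − -8.18) mod 360) = 114.14°.
Offset of +108.83° east of the west edge: ((108.83 − -8.18) mod 360) = 117.01°.
117.01° > 114.14° ⇒ outside.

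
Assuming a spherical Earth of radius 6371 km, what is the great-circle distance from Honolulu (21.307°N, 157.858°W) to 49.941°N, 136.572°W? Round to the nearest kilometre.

3691 km

Δλ = -136.572 − -157.858 = 21.286°.
Δφ = 49.941 − 21.307 = 28.634°.
a = sin²(Δφ/2) + cos φ₁ · cos φ₂ · sin²(Δλ/2) = 0.081602.
c = 2·atan2(√a, √(1−a)) = 0.57939 rad → d = 6371·c ≈ 3691.31 km.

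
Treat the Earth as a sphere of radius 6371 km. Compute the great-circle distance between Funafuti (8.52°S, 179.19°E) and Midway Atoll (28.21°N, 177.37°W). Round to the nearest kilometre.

Δλ = -177.37 − 179.19 = -356.56°; wrapped into (−180°, 180°]: 3.44°.
Δφ = 28.21 − -8.52 = 36.73°.
a = sin²(Δφ/2) + cos φ₁ · cos φ₂ · sin²(Δλ/2) = 0.100054.
c = 2·atan2(√a, √(1−a)) = 0.64368 rad → d = 6371·c ≈ 4100.89 km.

4101 km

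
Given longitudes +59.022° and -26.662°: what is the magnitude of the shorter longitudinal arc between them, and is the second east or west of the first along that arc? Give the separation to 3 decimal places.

Raw difference: -26.662 − 59.022 = -85.684°.
Normalise into (−180°, 180°]: -85.684° stays -85.684°.
Negative ⇒ the second point lies to the west; separation 85.684°.

85.684° west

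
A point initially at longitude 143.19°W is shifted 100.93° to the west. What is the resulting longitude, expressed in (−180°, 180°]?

Start at -143.19°; shift −100.93° → -244.12°.
-244.12° lies outside (−180°, 180°]; add 360° → +115.88°.

115.88°E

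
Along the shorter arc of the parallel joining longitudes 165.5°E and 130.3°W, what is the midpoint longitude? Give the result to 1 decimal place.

162.4°W

Signed shortest Δλ from +165.5° to -130.3° is +64.2°.
Midpoint longitude = +165.5° + (+64.2°)/2 = +165.5° + 32.1° = +197.6°.
Normalise into (−180°, 180°]: -162.4°.
(The naïve average (+165.5 + -130.3)/2 = 17.6° is on the wrong side of the globe.)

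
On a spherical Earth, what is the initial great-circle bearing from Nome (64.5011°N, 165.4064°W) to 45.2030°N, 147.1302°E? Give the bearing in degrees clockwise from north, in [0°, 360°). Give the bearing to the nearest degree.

Δλ = 147.1302 − -165.4064 = 312.5366°; wrapped into (−180°, 180°]: -47.4634°.
θ = atan2( sin Δλ · cos φ₂ , cos φ₁ · sin φ₂ − sin φ₁ · cos φ₂ · cos Δλ )
  = atan2(-0.51918, -0.12447) = -103.482° → normalised to [0°, 360°): 256.518°.

257°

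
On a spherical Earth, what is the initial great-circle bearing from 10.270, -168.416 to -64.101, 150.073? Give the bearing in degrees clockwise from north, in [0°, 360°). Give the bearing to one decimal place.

197.1°

Δλ = 150.073 − -168.416 = 318.489°; wrapped into (−180°, 180°]: -41.511°.
θ = atan2( sin Δλ · cos φ₂ , cos φ₁ · sin φ₂ − sin φ₁ · cos φ₂ · cos Δλ )
  = atan2(-0.28949, -0.94347) = -162.942° → normalised to [0°, 360°): 197.058°.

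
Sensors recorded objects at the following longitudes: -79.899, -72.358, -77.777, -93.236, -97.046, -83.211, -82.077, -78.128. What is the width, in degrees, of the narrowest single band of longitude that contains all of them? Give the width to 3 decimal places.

Sort the longitudes: -97.046°, -93.236°, -83.211°, -82.077°, -79.899°, -78.128°, -77.777°, -72.358°.
Eastward gaps between consecutive values (wrapping around): 3.810°, 10.025°, 1.134°, 2.178°, 1.771°, 0.351°, 5.419°, 335.312°.
Largest gap = 335.312° ⇒ minimal covering band is its complement: 360° − 335.312° = 24.688°.
Band runs from -97.046° eastward to -72.358°.

24.688°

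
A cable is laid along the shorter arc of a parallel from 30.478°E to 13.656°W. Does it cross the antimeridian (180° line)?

No

Signed shortest Δλ = ((-13.656 − 30.478 + 180) mod 360) − 180 = -44.134°.
Going west by 44.134° from +30.478° reaches -13.656° without touching 180°.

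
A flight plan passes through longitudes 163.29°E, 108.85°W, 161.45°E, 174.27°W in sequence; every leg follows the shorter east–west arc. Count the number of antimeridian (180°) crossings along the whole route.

Leg 1: +163.29° → -108.85°, shortest Δλ = 87.86° (east) — crosses 180°.
Leg 2: -108.85° → +161.45°, shortest Δλ = -89.7° (west) — crosses 180°.
Leg 3: +161.45° → -174.27°, shortest Δλ = 24.28° (east) — crosses 180°.
Total crossings: 3.

3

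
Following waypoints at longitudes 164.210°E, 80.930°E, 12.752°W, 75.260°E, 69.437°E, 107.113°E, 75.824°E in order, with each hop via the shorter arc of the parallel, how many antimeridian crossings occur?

0

Leg 1: +164.210° → +80.930°, shortest Δλ = -83.28° (west) — does not cross 180°.
Leg 2: +80.930° → -12.752°, shortest Δλ = -93.682° (west) — does not cross 180°.
Leg 3: -12.752° → +75.260°, shortest Δλ = 88.012° (east) — does not cross 180°.
Leg 4: +75.260° → +69.437°, shortest Δλ = -5.823° (west) — does not cross 180°.
Leg 5: +69.437° → +107.113°, shortest Δλ = 37.676° (east) — does not cross 180°.
Leg 6: +107.113° → +75.824°, shortest Δλ = -31.289° (west) — does not cross 180°.
Total crossings: 0.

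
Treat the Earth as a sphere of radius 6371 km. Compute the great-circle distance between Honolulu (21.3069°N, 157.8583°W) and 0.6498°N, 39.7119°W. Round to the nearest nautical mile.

Δλ = -39.7119 − -157.8583 = 118.1464°.
Δφ = 0.6498 − 21.3069 = -20.6571°.
a = sin²(Δφ/2) + cos φ₁ · cos φ₂ · sin²(Δλ/2) = 0.717667.
c = 2·atan2(√a, √(1−a)) = 2.02120 rad → d = 6371·c ≈ 12877.10 km ≈ 6953.08 nmi.

6953 nmi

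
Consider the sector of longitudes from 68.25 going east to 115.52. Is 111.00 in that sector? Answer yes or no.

Yes

Band width going east from +68.25° to +115.52°: ((115.52 − 68.25) mod 360) = 47.27°.
Offset of +111.00° east of the west edge: ((111.00 − 68.25) mod 360) = 42.75°.
42.75° ≤ 47.27° ⇒ inside.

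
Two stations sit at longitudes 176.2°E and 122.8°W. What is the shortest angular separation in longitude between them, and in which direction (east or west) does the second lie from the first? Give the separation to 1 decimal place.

61.0° east

Raw difference: -122.8 − 176.2 = -299.0°.
Normalise into (−180°, 180°]: -299.0° + 360° = 61.0°.
Positive ⇒ the second point lies to the east; separation 61.0°.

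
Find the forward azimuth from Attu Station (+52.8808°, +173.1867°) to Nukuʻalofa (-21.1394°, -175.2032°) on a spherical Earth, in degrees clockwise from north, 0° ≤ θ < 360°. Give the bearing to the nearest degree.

Δλ = -175.2032 − 173.1867 = -348.3899°; wrapped into (−180°, 180°]: 11.6101°.
θ = atan2( sin Δλ · cos φ₂ , cos φ₁ · sin φ₂ − sin φ₁ · cos φ₂ · cos Δλ )
  = atan2(0.18771, -0.94614) = 168.779° → normalised to [0°, 360°): 168.779°.

169°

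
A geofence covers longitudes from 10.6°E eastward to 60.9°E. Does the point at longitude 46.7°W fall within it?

Band width going east from +10.6° to +60.9°: ((60.9 − 10.6) mod 360) = 50.3°.
Offset of -46.7° east of the west edge: ((-46.7 − 10.6) mod 360) = 302.7°.
302.7° > 50.3° ⇒ outside.

No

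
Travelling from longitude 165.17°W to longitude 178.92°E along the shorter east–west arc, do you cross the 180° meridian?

Naïve |178.92 − -165.17| = 344.09° > 180°, so the shorter arc goes the other way round — across 180°.
Signed shortest Δλ = ((178.92 − -165.17 + 180) mod 360) − 180 = -15.91°.
Going west by 15.91° from -165.17° passes through 180° before reaching +178.92°.

Yes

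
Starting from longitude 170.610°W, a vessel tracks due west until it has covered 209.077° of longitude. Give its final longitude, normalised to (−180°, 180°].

Start at -170.610°; shift −209.077° → -379.687°.
-379.687° lies outside (−180°, 180°]; add 360° → -19.687°.

19.687°W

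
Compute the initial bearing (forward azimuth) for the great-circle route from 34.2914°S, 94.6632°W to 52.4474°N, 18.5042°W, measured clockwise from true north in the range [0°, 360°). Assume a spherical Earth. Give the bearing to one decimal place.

Δλ = -18.5042 − -94.6632 = 76.1590°.
θ = atan2( sin Δλ · cos φ₂ , cos φ₁ · sin φ₂ − sin φ₁ · cos φ₂ · cos Δλ )
  = atan2(0.59179, 0.73714) = 38.758° → normalised to [0°, 360°): 38.758°.

38.8°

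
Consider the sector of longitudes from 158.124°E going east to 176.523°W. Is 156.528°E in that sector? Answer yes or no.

No

Band width going east from +158.124° to -176.523°: ((-176.523 − 158.124) mod 360) = 25.353°.
Offset of +156.528° east of the west edge: ((156.528 − 158.124) mod 360) = 358.404°.
358.404° > 25.353° ⇒ outside.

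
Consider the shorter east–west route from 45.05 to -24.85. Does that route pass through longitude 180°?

No

Signed shortest Δλ = ((-24.85 − 45.05 + 180) mod 360) − 180 = -69.9°.
Going west by 69.9° from +45.05° reaches -24.85° without touching 180°.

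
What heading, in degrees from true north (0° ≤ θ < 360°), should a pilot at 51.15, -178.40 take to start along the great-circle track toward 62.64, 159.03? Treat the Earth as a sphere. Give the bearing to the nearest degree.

Δλ = 159.03 − -178.40 = 337.43°; wrapped into (−180°, 180°]: -22.57°.
θ = atan2( sin Δλ · cos φ₂ , cos φ₁ · sin φ₂ − sin φ₁ · cos φ₂ · cos Δλ )
  = atan2(-0.17639, 0.22661) = -37.897° → normalised to [0°, 360°): 322.103°.

322°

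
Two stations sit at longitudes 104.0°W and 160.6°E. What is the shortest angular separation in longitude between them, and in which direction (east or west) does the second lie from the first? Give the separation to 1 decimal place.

95.4° west

Raw difference: 160.6 − -104.0 = 264.6°.
Normalise into (−180°, 180°]: 264.6° − 360° = -95.4°.
Negative ⇒ the second point lies to the west; separation 95.4°.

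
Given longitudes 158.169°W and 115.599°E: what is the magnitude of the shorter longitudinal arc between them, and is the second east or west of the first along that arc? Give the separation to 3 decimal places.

86.232° west

Raw difference: 115.599 − -158.169 = 273.768°.
Normalise into (−180°, 180°]: 273.768° − 360° = -86.232°.
Negative ⇒ the second point lies to the west; separation 86.232°.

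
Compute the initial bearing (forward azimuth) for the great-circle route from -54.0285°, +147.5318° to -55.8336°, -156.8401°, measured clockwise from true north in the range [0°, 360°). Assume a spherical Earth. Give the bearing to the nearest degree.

116°

Δλ = -156.8401 − 147.5318 = -304.3719°; wrapped into (−180°, 180°]: 55.6281°.
θ = atan2( sin Δλ · cos φ₂ , cos φ₁ · sin φ₂ − sin φ₁ · cos φ₂ · cos Δλ )
  = atan2(0.46354, -0.22941) = 116.331° → normalised to [0°, 360°): 116.331°.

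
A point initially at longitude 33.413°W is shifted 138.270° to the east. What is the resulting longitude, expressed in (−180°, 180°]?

Start at -33.413°; shift +138.270° → +104.857°.
+104.857° already lies in (−180°, 180°].

104.857°E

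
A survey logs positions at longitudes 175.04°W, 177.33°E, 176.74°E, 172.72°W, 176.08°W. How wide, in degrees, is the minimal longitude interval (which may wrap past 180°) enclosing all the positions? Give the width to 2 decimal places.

Sort the longitudes: -176.08°, -175.04°, -172.72°, +176.74°, +177.33°.
Eastward gaps between consecutive values (wrapping around): 1.04°, 2.32°, 349.46°, 0.59°, 6.59°.
Largest gap = 349.46° ⇒ minimal covering band is its complement: 360° − 349.46° = 10.54°.
Band runs from +176.74° eastward to -172.72°, crossing the antimeridian.

10.54°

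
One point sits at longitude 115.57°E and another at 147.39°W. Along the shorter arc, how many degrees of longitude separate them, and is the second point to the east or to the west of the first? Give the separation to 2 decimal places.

Raw difference: -147.39 − 115.57 = -262.96°.
Normalise into (−180°, 180°]: -262.96° + 360° = 97.04°.
Positive ⇒ the second point lies to the east; separation 97.04°.

97.04° east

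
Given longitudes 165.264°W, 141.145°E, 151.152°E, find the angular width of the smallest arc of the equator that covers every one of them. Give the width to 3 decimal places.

Sort the longitudes: -165.264°, +141.145°, +151.152°.
Eastward gaps between consecutive values (wrapping around): 306.409°, 10.007°, 43.584°.
Largest gap = 306.409° ⇒ minimal covering band is its complement: 360° − 306.409° = 53.591°.
Band runs from +141.145° eastward to -165.264°, crossing the antimeridian.

53.591°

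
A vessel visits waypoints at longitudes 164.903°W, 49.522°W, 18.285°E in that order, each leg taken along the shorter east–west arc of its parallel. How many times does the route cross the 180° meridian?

Leg 1: -164.903° → -49.522°, shortest Δλ = 115.381° (east) — does not cross 180°.
Leg 2: -49.522° → +18.285°, shortest Δλ = 67.807° (east) — does not cross 180°.
Total crossings: 0.

0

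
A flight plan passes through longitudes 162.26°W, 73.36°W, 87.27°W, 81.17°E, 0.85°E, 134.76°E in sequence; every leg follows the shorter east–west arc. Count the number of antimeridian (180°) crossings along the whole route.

0

Leg 1: -162.26° → -73.36°, shortest Δλ = 88.9° (east) — does not cross 180°.
Leg 2: -73.36° → -87.27°, shortest Δλ = -13.91° (west) — does not cross 180°.
Leg 3: -87.27° → +81.17°, shortest Δλ = 168.44° (east) — does not cross 180°.
Leg 4: +81.17° → +0.85°, shortest Δλ = -80.32° (west) — does not cross 180°.
Leg 5: +0.85° → +134.76°, shortest Δλ = 133.91° (east) — does not cross 180°.
Total crossings: 0.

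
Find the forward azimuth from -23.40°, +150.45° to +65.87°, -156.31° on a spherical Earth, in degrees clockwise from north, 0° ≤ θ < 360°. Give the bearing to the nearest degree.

Δλ = -156.31 − 150.45 = -306.76°; wrapped into (−180°, 180°]: 53.24°.
θ = atan2( sin Δλ · cos φ₂ , cos φ₁ · sin φ₂ − sin φ₁ · cos φ₂ · cos Δλ )
  = atan2(0.32752, 0.93473) = 19.310° → normalised to [0°, 360°): 19.310°.

19°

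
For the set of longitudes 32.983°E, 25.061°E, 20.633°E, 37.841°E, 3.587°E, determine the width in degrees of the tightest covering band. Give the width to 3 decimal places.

Sort the longitudes: +3.587°, +20.633°, +25.061°, +32.983°, +37.841°.
Eastward gaps between consecutive values (wrapping around): 17.046°, 4.428°, 7.922°, 4.858°, 325.746°.
Largest gap = 325.746° ⇒ minimal covering band is its complement: 360° − 325.746° = 34.254°.
Band runs from +3.587° eastward to +37.841°.

34.254°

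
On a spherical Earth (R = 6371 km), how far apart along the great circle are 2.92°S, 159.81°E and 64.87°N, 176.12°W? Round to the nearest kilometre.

Δλ = -176.12 − 159.81 = -335.93°; wrapped into (−180°, 180°]: 24.07°.
Δφ = 64.87 − -2.92 = 67.79°.
a = sin²(Δφ/2) + cos φ₁ · cos φ₂ · sin²(Δλ/2) = 0.329438.
c = 2·atan2(√a, √(1−a)) = 1.22268 rad → d = 6371·c ≈ 7789.72 km.

7790 km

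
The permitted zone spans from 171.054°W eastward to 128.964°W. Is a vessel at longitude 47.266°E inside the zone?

No

Band width going east from -171.054° to -128.964°: ((-128.964 − -171.054) mod 360) = 42.090°.
Offset of +47.266° east of the west edge: ((47.266 − -171.054) mod 360) = 218.320°.
218.320° > 42.090° ⇒ outside.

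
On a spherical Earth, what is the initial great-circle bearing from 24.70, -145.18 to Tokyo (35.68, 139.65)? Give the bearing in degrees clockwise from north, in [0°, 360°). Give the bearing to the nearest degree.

Δλ = 139.65 − -145.18 = 284.83°; wrapped into (−180°, 180°]: -75.17°.
θ = atan2( sin Δλ · cos φ₂ , cos φ₁ · sin φ₂ − sin φ₁ · cos φ₂ · cos Δλ )
  = atan2(-0.78523, 0.44302) = -60.569° → normalised to [0°, 360°): 299.431°.

299°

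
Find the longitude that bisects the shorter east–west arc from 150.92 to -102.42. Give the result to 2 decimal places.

Signed shortest Δλ from +150.92° to -102.42° is +106.66°.
Midpoint longitude = +150.92° + (+106.66°)/2 = +150.92° + 53.33° = +204.25°.
Normalise into (−180°, 180°]: -155.75°.
(The naïve average (+150.92 + -102.42)/2 = 24.25° is on the wrong side of the globe.)

-155.75°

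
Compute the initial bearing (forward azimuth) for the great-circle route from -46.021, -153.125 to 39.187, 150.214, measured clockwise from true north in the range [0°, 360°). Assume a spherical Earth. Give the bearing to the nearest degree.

Δλ = 150.214 − -153.125 = 303.339°; wrapped into (−180°, 180°]: -56.661°.
θ = atan2( sin Δλ · cos φ₂ , cos φ₁ · sin φ₂ − sin φ₁ · cos φ₂ · cos Δλ )
  = atan2(-0.64753, 0.74529) = -40.985° → normalised to [0°, 360°): 319.015°.

319°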